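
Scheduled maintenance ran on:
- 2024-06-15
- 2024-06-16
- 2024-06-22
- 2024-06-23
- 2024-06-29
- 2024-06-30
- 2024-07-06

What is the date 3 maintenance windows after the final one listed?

Every event lands on a Saturday or Sunday (gaps cycle 1, 6, 1, 6, 1, 6).
So the schedule is: every Saturday and Sunday.
The following Sunday is 2024-07-07.
Next Saturday: 2024-07-13.
Next Sunday: 2024-07-14.

2024-07-14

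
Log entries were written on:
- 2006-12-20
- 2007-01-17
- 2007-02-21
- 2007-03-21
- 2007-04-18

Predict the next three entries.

2007-05-16, 2007-06-20, 2007-07-18

Gaps: 28, 35, 28, 28 days — a mix of 28 and 35. Every date is a Wednesday.
Each is the 3rd Wednesday of its month.
3rd Wednesday of May 2007: 2007-05-16.
3rd Wednesday of June 2007: 2007-06-20.
July 2007 — 3rd Wednesday is 2007-07-18.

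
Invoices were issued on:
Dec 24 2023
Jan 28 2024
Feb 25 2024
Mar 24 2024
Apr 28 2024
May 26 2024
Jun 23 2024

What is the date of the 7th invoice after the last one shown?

Jan 26 2025

These are Sundays at 28- or 35-day spacing (35, 28, 28, 35, 28, 28).
The pattern: 4th Sunday of the month.
July 2024 — 4th Sunday is Jul 28 2024.
4th Sunday of August 2024: Aug 25 2024.
September 2024 — 4th Sunday is Sep 22 2024.
October 2024 — 4th Sunday is Oct 27 2024.
4th Sunday of November 2024: Nov 24 2024.
December 2024 — 4th Sunday is Dec 22 2024.
4th Sunday of January 2025: Jan 26 2025.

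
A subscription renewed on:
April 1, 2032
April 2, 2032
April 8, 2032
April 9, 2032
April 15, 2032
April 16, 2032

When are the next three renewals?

Gaps: 1, 6, 1, 6, 1 days — not constant, but cyclic with period 2.
The events fall on every Thursday and Friday.
Next Thursday: April 22, 2032.
The following Friday is April 23, 2032.
The following Thursday is April 29, 2032.

April 22, 2032; April 23, 2032; April 29, 2032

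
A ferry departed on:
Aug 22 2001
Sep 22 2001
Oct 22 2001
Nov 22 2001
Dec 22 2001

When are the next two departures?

Each date is the 22nd; the gaps (31, 30, 31, 30) track the month lengths.
The rule is the 22nd of each month.
Next: January 2002 → Jan 22 2002.
February 2002: Feb 22 2002.

Jan 22 2002, Feb 22 2002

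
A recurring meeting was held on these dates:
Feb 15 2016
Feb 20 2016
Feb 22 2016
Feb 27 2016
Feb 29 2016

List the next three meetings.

The gap pattern 5, 2, 5, 2 repeats every 2 events.
These are the Mondays and Saturdays of each week.
The following Saturday is Mar 5 2016.
Next Monday: Mar 7 2016.
Next Saturday: Mar 12 2016.

Mar 5 2016, Mar 7 2016, Mar 12 2016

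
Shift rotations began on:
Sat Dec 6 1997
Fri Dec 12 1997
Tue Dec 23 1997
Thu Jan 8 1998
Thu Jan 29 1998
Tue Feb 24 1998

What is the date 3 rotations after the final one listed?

Fri Jun 12 1998

Gaps: 6, 11, 16, 21, 26 days — each gap is 5 larger than the previous one.
Next gap: 31 days. Tue Feb 24 1998 + 31 days = Fri Mar 27 1998.
Next gap: 36 days. Fri Mar 27 1998 + 36 days = Sat May 2 1998.
Next gap: 41 days. Sat May 2 1998 + 41 days = Fri Jun 12 1998.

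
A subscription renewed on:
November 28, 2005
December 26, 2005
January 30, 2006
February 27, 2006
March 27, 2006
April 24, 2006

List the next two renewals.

May 29, 2006; June 26, 2006

These are Mondays with 28, 35, 28, 28, 28-day gaps.
Each is the final Monday of its month — January 30, 2006 is past the 28th, so '4th Monday' doesn't fit.
Last Monday of May 2006: May 29, 2006.
June 2006 ends with Monday June 26, 2006.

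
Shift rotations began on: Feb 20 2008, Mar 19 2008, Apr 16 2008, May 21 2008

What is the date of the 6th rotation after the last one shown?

Nov 19 2008

All dates are Wednesdays, 28, 28, 35 days apart.
Specifically, the 3rd Wednesday of each month.
3rd Wednesday of June 2008: Jun 18 2008.
3rd Wednesday of July 2008: Jul 16 2008.
3rd Wednesday of August 2008: Aug 20 2008.
September 2008 — 3rd Wednesday is Sep 17 2008.
October 2008 — 3rd Wednesday is Oct 15 2008.
3rd Wednesday of November 2008: Nov 19 2008.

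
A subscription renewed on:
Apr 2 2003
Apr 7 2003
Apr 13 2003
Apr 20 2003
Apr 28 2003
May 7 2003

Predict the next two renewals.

Intervals are 5, 6, 7, 8, 9 days — an arithmetic progression with common difference 1.
Next gap: 10 days. May 7 2003 + 10 days = May 17 2003.
Next gap: 11 days. May 17 2003 + 11 days = May 28 2003.

May 17 2003, May 28 2003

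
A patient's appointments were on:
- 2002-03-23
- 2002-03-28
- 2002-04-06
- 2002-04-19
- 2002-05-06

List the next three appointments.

2002-05-27, 2002-06-21, 2002-07-20

Gaps: 5, 9, 13, 17 days — each gap is 4 larger than the previous one.
Next gap: 21 days. 2002-05-06 + 21 days = 2002-05-27.
Next gap: 25 days. 2002-05-27 + 25 days = 2002-06-21.
Next gap: 29 days. 2002-06-21 + 29 days = 2002-07-20.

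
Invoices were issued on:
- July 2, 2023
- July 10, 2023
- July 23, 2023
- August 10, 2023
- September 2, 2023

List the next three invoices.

September 30, 2023; November 2, 2023; December 10, 2023

Gaps: 8, 13, 18, 23 days — each gap is 5 larger than the previous one.
Next gap: 28 days. September 2, 2023 + 28 days = September 30, 2023.
Next gap: 33 days. September 30, 2023 + 33 days = November 2, 2023.
Next gap: 38 days. November 2, 2023 + 38 days = December 10, 2023.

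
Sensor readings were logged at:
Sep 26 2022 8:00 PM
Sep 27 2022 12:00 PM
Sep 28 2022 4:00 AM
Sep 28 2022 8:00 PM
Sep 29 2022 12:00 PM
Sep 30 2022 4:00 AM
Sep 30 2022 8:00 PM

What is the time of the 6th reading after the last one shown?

Oct 4 2022 8:00 PM

Gaps: 16, 16, 16, 16, 16, 16 hours — each event is 16 hours after the previous one.
Sep 30 2022 8:00 PM + 16 h = Oct 1 2022 12:00 PM.
Oct 1 2022 12:00 PM + 16 h = Oct 2 2022 4:00 AM.
Oct 2 2022 4:00 AM + 16 h = Oct 2 2022 8:00 PM.
Oct 2 2022 8:00 PM + 16 h = Oct 3 2022 12:00 PM.
Oct 3 2022 12:00 PM + 16 h = Oct 4 2022 4:00 AM.
Oct 4 2022 4:00 AM + 16 h = Oct 4 2022 8:00 PM.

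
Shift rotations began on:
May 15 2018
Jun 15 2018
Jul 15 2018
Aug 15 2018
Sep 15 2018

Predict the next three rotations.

Each date is the 15th; the gaps (31, 30, 31, 31) track the month lengths.
The rule is the 15th of each month.
Next: October 2018 → Oct 15 2018.
November 2018: Nov 15 2018.
December 2018: Dec 15 2018.

Oct 15 2018, Nov 15 2018, Dec 15 2018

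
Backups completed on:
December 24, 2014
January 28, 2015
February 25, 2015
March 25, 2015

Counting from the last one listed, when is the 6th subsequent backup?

September 23, 2015

These are Wednesdays at 28- or 35-day spacing (35, 28, 28).
The pattern: 4th Wednesday of the month.
April 2015 — 4th Wednesday is April 22, 2015.
May 2015 — 4th Wednesday is May 27, 2015.
4th Wednesday of June 2015: June 24, 2015.
July 2015 — 4th Wednesday is July 22, 2015.
4th Wednesday of August 2015: August 26, 2015.
4th Wednesday of September 2015: September 23, 2015.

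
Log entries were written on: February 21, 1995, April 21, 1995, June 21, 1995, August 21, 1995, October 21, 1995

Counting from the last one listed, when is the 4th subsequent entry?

Gaps: 59, 61, 61, 61 days — not constant. Every event is on the 21st of the month.
Pattern: the 21st of every 2 months.
Next: December 1995 → December 21, 1995.
February 1996: February 21, 1996.
Next: April 1996 → April 21, 1996.
June 1996: June 21, 1996.

June 21, 1996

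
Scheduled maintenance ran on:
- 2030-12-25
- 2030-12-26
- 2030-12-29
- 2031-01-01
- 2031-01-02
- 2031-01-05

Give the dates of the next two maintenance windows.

The gap pattern 1, 3, 3, 1, 3 repeats every 3 events.
These are the Wednesdays, Thursdays and Sundays of each week.
Next Wednesday: 2031-01-08.
Next Thursday: 2031-01-09.

2031-01-08, 2031-01-09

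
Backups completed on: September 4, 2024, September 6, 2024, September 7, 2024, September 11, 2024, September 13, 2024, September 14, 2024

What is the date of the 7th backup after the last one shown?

Every event lands on a Wednesday or Friday or Saturday (gaps cycle 2, 1, 4, 2, 1).
So the schedule is: every Wednesday, Friday and Saturday.
The following Wednesday is September 18, 2024.
The following Friday is September 20, 2024.
The following Saturday is September 21, 2024.
Next Wednesday: September 25, 2024.
Next Friday: September 27, 2024.
Next Saturday: September 28, 2024.
Next Wednesday: October 2, 2024.

October 2, 2024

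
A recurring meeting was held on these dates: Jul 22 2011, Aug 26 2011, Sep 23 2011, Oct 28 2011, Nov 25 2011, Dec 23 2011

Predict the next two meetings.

Jan 27 2012, Feb 24 2012

Gaps: 35, 28, 35, 28, 28 days — a mix of 28 and 35. Every date is a Friday.
Each is the 4th Friday of its month.
January 2012 — 4th Friday is Jan 27 2012.
4th Friday of February 2012: Feb 24 2012.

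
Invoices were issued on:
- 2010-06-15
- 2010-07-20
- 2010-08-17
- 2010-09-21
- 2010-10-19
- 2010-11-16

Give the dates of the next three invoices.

2010-12-21, 2011-01-18, 2011-02-15

These are Tuesdays at 28- or 35-day spacing (35, 28, 35, 28, 28).
The pattern: 3rd Tuesday of the month.
3rd Tuesday of December 2010: 2010-12-21.
3rd Tuesday of January 2011: 2011-01-18.
February 2011 — 3rd Tuesday is 2011-02-15.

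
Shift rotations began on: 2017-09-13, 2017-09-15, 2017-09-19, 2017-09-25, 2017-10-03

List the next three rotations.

2017-10-13, 2017-10-25, 2017-11-08

Gaps: 2, 4, 6, 8 days — each gap is 2 larger than the previous one.
Next gap: 10 days. 2017-10-03 + 10 days = 2017-10-13.
Next gap: 12 days. 2017-10-13 + 12 days = 2017-10-25.
Next gap: 14 days. 2017-10-25 + 14 days = 2017-11-08.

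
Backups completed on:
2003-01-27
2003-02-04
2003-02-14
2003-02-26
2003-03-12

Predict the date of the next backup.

2003-03-28

Gaps: 8, 10, 12, 14 days — each gap is 2 larger than the previous one.
Next gap: 16 days. 2003-03-12 + 16 days = 2003-03-28.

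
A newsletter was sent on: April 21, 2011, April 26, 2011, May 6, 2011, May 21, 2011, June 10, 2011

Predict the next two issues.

Intervals are 5, 10, 15, 20 days — an arithmetic progression with common difference 5.
Next gap: 25 days. June 10, 2011 + 25 days = July 5, 2011.
Next gap: 30 days. July 5, 2011 + 30 days = August 4, 2011.

July 5, 2011; August 4, 2011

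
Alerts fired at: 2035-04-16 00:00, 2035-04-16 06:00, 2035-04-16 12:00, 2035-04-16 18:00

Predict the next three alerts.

2035-04-17 00:00, 2035-04-17 06:00, 2035-04-17 12:00

Gaps: 6, 6, 6 hours — each event is 6 hours after the previous one.
2035-04-16 18:00 + 6 h = 2035-04-17 00:00.
2035-04-17 00:00 + 6 h = 2035-04-17 06:00.
2035-04-17 06:00 + 6 h = 2035-04-17 12:00.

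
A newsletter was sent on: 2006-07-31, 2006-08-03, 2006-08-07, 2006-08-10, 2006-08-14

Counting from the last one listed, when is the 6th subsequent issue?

Every event lands on a Monday or Thursday (gaps cycle 3, 4, 3, 4).
So the schedule is: every Monday and Thursday.
The following Thursday is 2006-08-17.
The following Monday is 2006-08-21.
Next Thursday: 2006-08-24.
The following Monday is 2006-08-28.
Next Thursday: 2006-08-31.
Next Monday: 2006-09-04.

2006-09-04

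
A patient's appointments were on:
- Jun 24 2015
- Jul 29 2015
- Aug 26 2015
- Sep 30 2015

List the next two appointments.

Oct 28 2015, Nov 25 2015

These are Wednesdays with 35, 28, 35-day gaps.
Each is the final Wednesday of its month — Jul 29 2015 is past the 28th, so '4th Wednesday' doesn't fit.
October 2015 ends with Wednesday Oct 28 2015.
November 2015 ends with Wednesday Nov 25 2015.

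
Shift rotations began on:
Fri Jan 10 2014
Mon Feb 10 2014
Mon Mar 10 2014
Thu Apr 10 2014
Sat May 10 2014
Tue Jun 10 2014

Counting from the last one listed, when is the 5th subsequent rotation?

Gaps: 31, 28, 31, 30, 31 days — not constant. Every event is on the 10th of the month.
Pattern: the 10th of each month.
July 2014: Thu Jul 10 2014.
August 2014: Sun Aug 10 2014.
September 2014: Wed Sep 10 2014.
Next: October 2014 → Fri Oct 10 2014.
November 2014: Mon Nov 10 2014.

Mon Nov 10 2014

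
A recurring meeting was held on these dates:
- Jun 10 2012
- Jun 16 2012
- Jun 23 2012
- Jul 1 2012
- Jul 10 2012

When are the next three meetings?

The spacing grows by 1 each time: 6, 7, 8, 9 days.
Next gap: 10 days. Jul 10 2012 + 10 days = Jul 20 2012.
Next gap: 11 days. Jul 20 2012 + 11 days = Jul 31 2012.
Next gap: 12 days. Jul 31 2012 + 12 days = Aug 12 2012.

Jul 20 2012, Jul 31 2012, Aug 12 2012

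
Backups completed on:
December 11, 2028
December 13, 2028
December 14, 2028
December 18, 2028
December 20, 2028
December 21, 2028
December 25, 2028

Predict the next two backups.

Every event lands on a Monday or Wednesday or Thursday (gaps cycle 2, 1, 4, 2, 1, 4).
So the schedule is: every Monday, Wednesday and Thursday.
The following Wednesday is December 27, 2028.
The following Thursday is December 28, 2028.

December 27, 2028; December 28, 2028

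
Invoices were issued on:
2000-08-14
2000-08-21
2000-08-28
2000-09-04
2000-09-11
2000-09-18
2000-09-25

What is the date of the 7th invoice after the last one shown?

Every event comes 7 days after the last (7, 7, 7, 7, 7, 7).
2000-09-25 + 7 days = 2000-10-02.
2000-10-02 + 7 days = 2000-10-09.
2000-10-09 + 7 days = 2000-10-16.
2000-10-16 + 7 days = 2000-10-23.
2000-10-23 + 7 days = 2000-10-30.
2000-10-30 + 7 days = 2000-11-06.
2000-11-06 + 7 days = 2000-11-13.

2000-11-13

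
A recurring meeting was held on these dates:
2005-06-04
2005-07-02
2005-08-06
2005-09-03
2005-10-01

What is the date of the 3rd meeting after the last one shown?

2006-01-07

All dates are Saturdays, 28, 35, 28, 28 days apart.
Specifically, the 1st Saturday of each month.
November 2005 — 1st Saturday is 2005-11-05.
1st Saturday of December 2005: 2005-12-03.
January 2006 — 1st Saturday is 2006-01-07.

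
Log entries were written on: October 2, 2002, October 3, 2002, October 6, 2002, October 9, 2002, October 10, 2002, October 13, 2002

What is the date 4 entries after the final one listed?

October 23, 2002

Gaps: 1, 3, 3, 1, 3 days — not constant, but cyclic with period 3.
The events fall on every Wednesday, Thursday and Sunday.
Next Wednesday: October 16, 2002.
The following Thursday is October 17, 2002.
The following Sunday is October 20, 2002.
Next Wednesday: October 23, 2002.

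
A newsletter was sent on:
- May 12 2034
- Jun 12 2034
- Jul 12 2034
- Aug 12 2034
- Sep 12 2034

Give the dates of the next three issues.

Oct 12 2034, Nov 12 2034, Dec 12 2034

Gaps: 31, 30, 31, 31 days — not constant. Every event is on the 12th of the month.
Pattern: the 12th of each month.
October 2034: Oct 12 2034.
Next: November 2034 → Nov 12 2034.
December 2034: Dec 12 2034.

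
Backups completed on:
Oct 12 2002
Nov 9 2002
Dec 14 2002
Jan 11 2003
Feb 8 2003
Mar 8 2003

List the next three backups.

Gaps: 28, 35, 28, 28, 28 days — a mix of 28 and 35. Every date is a Saturday.
Each is the 2nd Saturday of its month.
2nd Saturday of April 2003: Apr 12 2003.
May 2003 — 2nd Saturday is May 10 2003.
2nd Saturday of June 2003: Jun 14 2003.

Apr 12 2003, May 10 2003, Jun 14 2003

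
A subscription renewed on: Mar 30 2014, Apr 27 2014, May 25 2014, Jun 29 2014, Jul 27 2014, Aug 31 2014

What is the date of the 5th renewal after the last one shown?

Jan 25 2015

All Sundays; the gaps (28, 28, 35, 28, 35) vary with month length.
This is the last Sunday of each month.
September 2014 ends with Sunday Sep 28 2014.
Last Sunday of October 2014: Oct 26 2014.
November 2014 ends with Sunday Nov 30 2014.
December 2014 ends with Sunday Dec 28 2014.
Last Sunday of January 2015: Jan 25 2015.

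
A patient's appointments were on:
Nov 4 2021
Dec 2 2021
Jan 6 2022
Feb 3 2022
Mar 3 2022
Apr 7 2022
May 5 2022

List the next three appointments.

These are Thursdays at 28- or 35-day spacing (28, 35, 28, 28, 35, 28).
The pattern: 1st Thursday of the month.
1st Thursday of June 2022: Jun 2 2022.
July 2022 — 1st Thursday is Jul 7 2022.
August 2022 — 1st Thursday is Aug 4 2022.

Jun 2 2022, Jul 7 2022, Aug 4 2022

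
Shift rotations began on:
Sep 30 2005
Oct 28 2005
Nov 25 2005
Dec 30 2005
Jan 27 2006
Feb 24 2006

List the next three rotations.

All Fridays; the gaps (28, 28, 35, 28, 28) vary with month length.
This is the last Friday of each month.
March 2006 ends with Friday Mar 31 2006.
Last Friday of April 2006: Apr 28 2006.
Last Friday of May 2006: May 26 2006.

Mar 31 2006, Apr 28 2006, May 26 2006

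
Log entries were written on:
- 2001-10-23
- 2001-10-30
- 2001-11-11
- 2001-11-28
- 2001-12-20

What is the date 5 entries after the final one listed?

2002-06-23

The spacing grows by 5 each time: 7, 12, 17, 22 days.
Next gap: 27 days. 2001-12-20 + 27 days = 2002-01-16.
Next gap: 32 days. 2002-01-16 + 32 days = 2002-02-17.
Next gap: 37 days. 2002-02-17 + 37 days = 2002-03-26.
Next gap: 42 days. 2002-03-26 + 42 days = 2002-05-07.
Next gap: 47 days. 2002-05-07 + 47 days = 2002-06-23.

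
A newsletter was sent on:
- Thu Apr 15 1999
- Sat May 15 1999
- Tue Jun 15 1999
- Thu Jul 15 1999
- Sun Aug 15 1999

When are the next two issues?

Wed Sep 15 1999, Fri Oct 15 1999

Gaps: 30, 31, 30, 31 days — not constant. Every event is on the 15th of the month.
Pattern: the 15th of each month.
Next: September 1999 → Wed Sep 15 1999.
October 1999: Fri Oct 15 1999.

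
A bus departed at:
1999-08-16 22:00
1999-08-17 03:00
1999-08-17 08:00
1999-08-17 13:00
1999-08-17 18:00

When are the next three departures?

1999-08-17 23:00, 1999-08-18 04:00, 1999-08-18 09:00

Gaps: 5, 5, 5, 5 hours — each event is 5 hours after the previous one.
1999-08-17 18:00 + 5 h = 1999-08-17 23:00.
1999-08-17 23:00 + 5 h = 1999-08-18 04:00.
1999-08-18 04:00 + 5 h = 1999-08-18 09:00.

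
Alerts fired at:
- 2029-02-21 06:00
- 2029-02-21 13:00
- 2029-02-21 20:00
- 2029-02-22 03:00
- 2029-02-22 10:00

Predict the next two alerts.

2029-02-22 17:00, 2029-02-23 00:00

The interval is a steady 7 hours (7, 7, 7, 7).
2029-02-22 10:00 + 7 h = 2029-02-22 17:00.
2029-02-22 17:00 + 7 h = 2029-02-23 00:00.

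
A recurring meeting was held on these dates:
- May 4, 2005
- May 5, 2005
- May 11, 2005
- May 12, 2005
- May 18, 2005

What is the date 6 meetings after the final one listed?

June 8, 2005

The gap pattern 1, 6, 1, 6 repeats every 2 events.
These are the Wednesdays and Thursdays of each week.
Next Thursday: May 19, 2005.
The following Wednesday is May 25, 2005.
The following Thursday is May 26, 2005.
The following Wednesday is June 1, 2005.
The following Thursday is June 2, 2005.
The following Wednesday is June 8, 2005.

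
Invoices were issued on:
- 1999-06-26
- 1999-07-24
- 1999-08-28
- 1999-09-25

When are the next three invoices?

1999-10-23, 1999-11-27, 1999-12-25

All dates are Saturdays, 28, 35, 28 days apart.
Specifically, the 4th Saturday of each month.
October 1999 — 4th Saturday is 1999-10-23.
November 1999 — 4th Saturday is 1999-11-27.
4th Saturday of December 1999: 1999-12-25.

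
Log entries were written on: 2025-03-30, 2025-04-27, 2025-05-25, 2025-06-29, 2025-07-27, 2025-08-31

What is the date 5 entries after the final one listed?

These are Sundays with 28, 28, 35, 28, 35-day gaps.
Each is the final Sunday of its month — 2025-03-30 is past the 28th, so '4th Sunday' doesn't fit.
September 2025 ends with Sunday 2025-09-28.
October 2025 ends with Sunday 2025-10-26.
November 2025 ends with Sunday 2025-11-30.
December 2025 ends with Sunday 2025-12-28.
January 2026 ends with Sunday 2026-01-25.

2026-01-25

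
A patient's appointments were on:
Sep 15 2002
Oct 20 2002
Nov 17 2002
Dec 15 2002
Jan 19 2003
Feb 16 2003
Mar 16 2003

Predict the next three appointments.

Apr 20 2003, May 18 2003, Jun 15 2003

Gaps: 35, 28, 28, 35, 28, 28 days — a mix of 28 and 35. Every date is a Sunday.
Each is the 3rd Sunday of its month.
3rd Sunday of April 2003: Apr 20 2003.
May 2003 — 3rd Sunday is May 18 2003.
June 2003 — 3rd Sunday is Jun 15 2003.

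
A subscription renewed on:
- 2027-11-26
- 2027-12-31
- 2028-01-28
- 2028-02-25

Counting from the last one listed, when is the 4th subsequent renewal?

Every date is a Friday; gaps 35, 28, 28 days.
Each is the last Friday of its month (at least one falls on the 29th or later, ruling out '4th Friday').
Last Friday of March 2028: 2028-03-31.
April 2028 ends with Friday 2028-04-28.
Last Friday of May 2028: 2028-05-26.
Last Friday of June 2028: 2028-06-30.

2028-06-30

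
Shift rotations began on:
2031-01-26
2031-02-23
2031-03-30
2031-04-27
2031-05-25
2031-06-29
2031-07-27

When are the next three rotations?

All Sundays; the gaps (28, 35, 28, 28, 35, 28) vary with month length.
This is the last Sunday of each month.
August 2031 ends with Sunday 2031-08-31.
September 2031 ends with Sunday 2031-09-28.
October 2031 ends with Sunday 2031-10-26.

2031-08-31, 2031-09-28, 2031-10-26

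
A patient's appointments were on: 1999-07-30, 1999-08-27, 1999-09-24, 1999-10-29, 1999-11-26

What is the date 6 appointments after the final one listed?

2000-05-26

These are Fridays with 28, 28, 35, 28-day gaps.
Each is the final Friday of its month — 1999-07-30 is past the 28th, so '4th Friday' doesn't fit.
December 1999 ends with Friday 1999-12-31.
Last Friday of January 2000: 2000-01-28.
Last Friday of February 2000: 2000-02-25.
March 2000 ends with Friday 2000-03-31.
Last Friday of April 2000: 2000-04-28.
Last Friday of May 2000: 2000-05-26.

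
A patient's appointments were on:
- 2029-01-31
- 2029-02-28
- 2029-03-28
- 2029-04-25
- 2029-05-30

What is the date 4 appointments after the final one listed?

All Wednesdays; the gaps (28, 28, 28, 35) vary with month length.
This is the last Wednesday of each month.
Last Wednesday of June 2029: 2029-06-27.
Last Wednesday of July 2029: 2029-07-25.
August 2029 ends with Wednesday 2029-08-29.
September 2029 ends with Wednesday 2029-09-26.

2029-09-26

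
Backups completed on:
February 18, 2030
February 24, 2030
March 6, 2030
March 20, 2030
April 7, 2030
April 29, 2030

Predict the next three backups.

May 25, 2030; June 24, 2030; July 28, 2030

Intervals are 6, 10, 14, 18, 22 days — an arithmetic progression with common difference 4.
Next gap: 26 days. April 29, 2030 + 26 days = May 25, 2030.
Next gap: 30 days. May 25, 2030 + 30 days = June 24, 2030.
Next gap: 34 days. June 24, 2030 + 34 days = July 28, 2030.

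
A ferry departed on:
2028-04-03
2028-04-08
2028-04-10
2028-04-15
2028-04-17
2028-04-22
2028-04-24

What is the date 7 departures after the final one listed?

2028-05-20

The gap pattern 5, 2, 5, 2, 5, 2 repeats every 2 events.
These are the Mondays and Saturdays of each week.
The following Saturday is 2028-04-29.
The following Monday is 2028-05-01.
Next Saturday: 2028-05-06.
Next Monday: 2028-05-08.
Next Saturday: 2028-05-13.
The following Monday is 2028-05-15.
Next Saturday: 2028-05-20.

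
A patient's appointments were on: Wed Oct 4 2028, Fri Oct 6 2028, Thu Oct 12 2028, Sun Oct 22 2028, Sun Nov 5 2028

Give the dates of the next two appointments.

Gaps: 2, 6, 10, 14 days — each gap is 4 larger than the previous one.
Next gap: 18 days. Sun Nov 5 2028 + 18 days = Thu Nov 23 2028.
Next gap: 22 days. Thu Nov 23 2028 + 22 days = Fri Dec 15 2028.

Thu Nov 23 2028, Fri Dec 15 2028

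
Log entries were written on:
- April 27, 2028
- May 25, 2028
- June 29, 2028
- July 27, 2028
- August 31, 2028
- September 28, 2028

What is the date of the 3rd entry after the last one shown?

These are Thursdays with 28, 35, 28, 35, 28-day gaps.
Each is the final Thursday of its month — June 29, 2028 is past the 28th, so '4th Thursday' doesn't fit.
Last Thursday of October 2028: October 26, 2028.
Last Thursday of November 2028: November 30, 2028.
December 2028 ends with Thursday December 28, 2028.

December 28, 2028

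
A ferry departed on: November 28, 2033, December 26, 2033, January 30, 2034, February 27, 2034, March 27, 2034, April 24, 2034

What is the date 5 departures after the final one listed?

Every date is a Monday; gaps 28, 35, 28, 28, 28 days.
Each is the last Monday of its month (at least one falls on the 29th or later, ruling out '4th Monday').
May 2034 ends with Monday May 29, 2034.
June 2034 ends with Monday June 26, 2034.
Last Monday of July 2034: July 31, 2034.
August 2034 ends with Monday August 28, 2034.
Last Monday of September 2034: September 25, 2034.

September 25, 2034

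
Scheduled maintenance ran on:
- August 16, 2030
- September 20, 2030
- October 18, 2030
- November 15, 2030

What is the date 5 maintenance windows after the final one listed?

April 18, 2031

Gaps: 35, 28, 28 days — a mix of 28 and 35. Every date is a Friday.
Each is the 3rd Friday of its month.
December 2030 — 3rd Friday is December 20, 2030.
3rd Friday of January 2031: January 17, 2031.
February 2031 — 3rd Friday is February 21, 2031.
March 2031 — 3rd Friday is March 21, 2031.
April 2031 — 3rd Friday is April 18, 2031.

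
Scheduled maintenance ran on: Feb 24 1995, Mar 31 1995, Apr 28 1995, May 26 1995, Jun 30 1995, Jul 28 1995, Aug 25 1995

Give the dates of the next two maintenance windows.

Sep 29 1995, Oct 27 1995

Every date is a Friday; gaps 35, 28, 28, 35, 28, 28 days.
Each is the last Friday of its month (at least one falls on the 29th or later, ruling out '4th Friday').
September 1995 ends with Friday Sep 29 1995.
October 1995 ends with Friday Oct 27 1995.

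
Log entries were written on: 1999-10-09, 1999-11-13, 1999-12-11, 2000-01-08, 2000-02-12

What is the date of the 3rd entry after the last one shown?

All dates are Saturdays, 35, 28, 28, 35 days apart.
Specifically, the 2nd Saturday of each month.
March 2000 — 2nd Saturday is 2000-03-11.
2nd Saturday of April 2000: 2000-04-08.
May 2000 — 2nd Saturday is 2000-05-13.

2000-05-13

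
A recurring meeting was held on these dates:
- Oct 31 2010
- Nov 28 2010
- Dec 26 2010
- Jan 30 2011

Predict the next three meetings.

Every date is a Sunday; gaps 28, 28, 35 days.
Each is the last Sunday of its month (at least one falls on the 29th or later, ruling out '4th Sunday').
February 2011 ends with Sunday Feb 27 2011.
Last Sunday of March 2011: Mar 27 2011.
Last Sunday of April 2011: Apr 24 2011.

Feb 27 2011, Mar 27 2011, Apr 24 2011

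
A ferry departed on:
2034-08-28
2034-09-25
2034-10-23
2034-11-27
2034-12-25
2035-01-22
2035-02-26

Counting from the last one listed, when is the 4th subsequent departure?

2035-06-25

Gaps: 28, 28, 35, 28, 28, 35 days — a mix of 28 and 35. Every date is a Monday.
Each is the 4th Monday of its month.
4th Monday of March 2035: 2035-03-26.
April 2035 — 4th Monday is 2035-04-23.
4th Monday of May 2035: 2035-05-28.
4th Monday of June 2035: 2035-06-25.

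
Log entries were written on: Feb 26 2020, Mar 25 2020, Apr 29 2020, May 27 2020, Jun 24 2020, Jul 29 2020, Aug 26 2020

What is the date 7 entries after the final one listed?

Every date is a Wednesday; gaps 28, 35, 28, 28, 35, 28 days.
Each is the last Wednesday of its month (at least one falls on the 29th or later, ruling out '4th Wednesday').
September 2020 ends with Wednesday Sep 30 2020.
October 2020 ends with Wednesday Oct 28 2020.
November 2020 ends with Wednesday Nov 25 2020.
Last Wednesday of December 2020: Dec 30 2020.
January 2021 ends with Wednesday Jan 27 2021.
Last Wednesday of February 2021: Feb 24 2021.
March 2021 ends with Wednesday Mar 31 2021.

Mar 31 2021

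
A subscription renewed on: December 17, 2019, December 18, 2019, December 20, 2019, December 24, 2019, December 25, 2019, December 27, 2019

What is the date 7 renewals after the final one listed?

The gap pattern 1, 2, 4, 1, 2 repeats every 3 events.
These are the Tuesdays, Wednesdays and Fridays of each week.
Next Tuesday: December 31, 2019.
The following Wednesday is January 1, 2020.
Next Friday: January 3, 2020.
Next Tuesday: January 7, 2020.
The following Wednesday is January 8, 2020.
The following Friday is January 10, 2020.
Next Tuesday: January 14, 2020.

January 14, 2020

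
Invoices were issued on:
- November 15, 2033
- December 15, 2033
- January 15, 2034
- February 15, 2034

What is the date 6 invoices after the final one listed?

August 15, 2034

The day-of-month is always 15 (30, 31, 31 days between events).
So this recurs on the 15th of each month.
Next: March 2034 → March 15, 2034.
Next: April 2034 → April 15, 2034.
Next: May 2034 → May 15, 2034.
Next: June 2034 → June 15, 2034.
July 2034: July 15, 2034.
Next: August 2034 → August 15, 2034.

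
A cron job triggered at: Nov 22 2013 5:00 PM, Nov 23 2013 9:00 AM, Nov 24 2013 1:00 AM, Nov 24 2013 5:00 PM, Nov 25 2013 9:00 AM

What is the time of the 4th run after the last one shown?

Spacing: 16, 16, 16, 16 h — constant 16 h.
Nov 25 2013 9:00 AM + 16 h = Nov 26 2013 1:00 AM.
Nov 26 2013 1:00 AM + 16 h = Nov 26 2013 5:00 PM.
Nov 26 2013 5:00 PM + 16 h = Nov 27 2013 9:00 AM.
Nov 27 2013 9:00 AM + 16 h = Nov 28 2013 1:00 AM.

Nov 28 2013 1:00 AM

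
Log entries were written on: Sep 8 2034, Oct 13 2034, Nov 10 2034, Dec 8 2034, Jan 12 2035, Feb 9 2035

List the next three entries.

All dates are Fridays, 35, 28, 28, 35, 28 days apart.
Specifically, the 2nd Friday of each month.
March 2035 — 2nd Friday is Mar 9 2035.
April 2035 — 2nd Friday is Apr 13 2035.
May 2035 — 2nd Friday is May 11 2035.

Mar 9 2035, Apr 13 2035, May 11 2035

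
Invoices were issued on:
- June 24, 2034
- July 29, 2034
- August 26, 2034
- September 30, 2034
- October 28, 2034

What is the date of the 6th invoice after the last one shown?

Every date is a Saturday; gaps 35, 28, 35, 28 days.
Each is the last Saturday of its month (at least one falls on the 29th or later, ruling out '4th Saturday').
Last Saturday of November 2034: November 25, 2034.
Last Saturday of December 2034: December 30, 2034.
January 2035 ends with Saturday January 27, 2035.
February 2035 ends with Saturday February 24, 2035.
March 2035 ends with Saturday March 31, 2035.
April 2035 ends with Saturday April 28, 2035.

April 28, 2035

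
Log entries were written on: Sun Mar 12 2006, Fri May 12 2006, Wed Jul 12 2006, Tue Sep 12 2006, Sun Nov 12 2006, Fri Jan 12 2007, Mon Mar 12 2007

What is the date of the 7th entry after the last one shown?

Mon May 12 2008

The day-of-month is always 12 (61, 61, 62, 61, 61, 59 days between events).
So this recurs on the 12th of every 2 months.
May 2007: Sat May 12 2007.
Next: July 2007 → Thu Jul 12 2007.
September 2007: Wed Sep 12 2007.
Next: November 2007 → Mon Nov 12 2007.
Next: January 2008 → Sat Jan 12 2008.
Next: March 2008 → Wed Mar 12 2008.
May 2008: Mon May 12 2008.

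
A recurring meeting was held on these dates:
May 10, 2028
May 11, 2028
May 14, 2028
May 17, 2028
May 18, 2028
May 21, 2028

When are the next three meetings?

Gaps: 1, 3, 3, 1, 3 days — not constant, but cyclic with period 3.
The events fall on every Wednesday, Thursday and Sunday.
Next Wednesday: May 24, 2028.
The following Thursday is May 25, 2028.
The following Sunday is May 28, 2028.

May 24, 2028; May 25, 2028; May 28, 2028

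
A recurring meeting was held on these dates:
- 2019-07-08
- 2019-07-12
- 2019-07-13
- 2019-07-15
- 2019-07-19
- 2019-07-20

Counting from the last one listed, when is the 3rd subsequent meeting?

2019-07-27

The gap pattern 4, 1, 2, 4, 1 repeats every 3 events.
These are the Mondays, Fridays and Saturdays of each week.
The following Monday is 2019-07-22.
Next Friday: 2019-07-26.
Next Saturday: 2019-07-27.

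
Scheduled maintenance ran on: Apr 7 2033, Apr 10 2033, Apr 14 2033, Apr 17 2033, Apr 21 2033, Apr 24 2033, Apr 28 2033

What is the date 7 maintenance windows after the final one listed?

The gap pattern 3, 4, 3, 4, 3, 4 repeats every 2 events.
These are the Thursdays and Sundays of each week.
The following Sunday is May 1 2033.
The following Thursday is May 5 2033.
Next Sunday: May 8 2033.
The following Thursday is May 12 2033.
Next Sunday: May 15 2033.
Next Thursday: May 19 2033.
The following Sunday is May 22 2033.

May 22 2033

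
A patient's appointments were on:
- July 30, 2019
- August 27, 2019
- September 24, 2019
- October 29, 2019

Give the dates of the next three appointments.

Every date is a Tuesday; gaps 28, 28, 35 days.
Each is the last Tuesday of its month (at least one falls on the 29th or later, ruling out '4th Tuesday').
Last Tuesday of November 2019: November 26, 2019.
Last Tuesday of December 2019: December 31, 2019.
January 2020 ends with Tuesday January 28, 2020.

November 26, 2019; December 31, 2019; January 28, 2020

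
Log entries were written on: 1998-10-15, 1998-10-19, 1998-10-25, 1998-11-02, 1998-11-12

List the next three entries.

1998-11-24, 1998-12-08, 1998-12-24

The spacing grows by 2 each time: 4, 6, 8, 10 days.
Next gap: 12 days. 1998-11-12 + 12 days = 1998-11-24.
Next gap: 14 days. 1998-11-24 + 14 days = 1998-12-08.
Next gap: 16 days. 1998-12-08 + 16 days = 1998-12-24.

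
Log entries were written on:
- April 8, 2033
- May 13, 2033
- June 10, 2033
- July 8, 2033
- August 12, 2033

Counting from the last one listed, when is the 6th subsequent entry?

February 10, 2034

These are Fridays at 28- or 35-day spacing (35, 28, 28, 35).
The pattern: 2nd Friday of the month.
September 2033 — 2nd Friday is September 9, 2033.
October 2033 — 2nd Friday is October 14, 2033.
2nd Friday of November 2033: November 11, 2033.
2nd Friday of December 2033: December 9, 2033.
2nd Friday of January 2034: January 13, 2034.
February 2034 — 2nd Friday is February 10, 2034.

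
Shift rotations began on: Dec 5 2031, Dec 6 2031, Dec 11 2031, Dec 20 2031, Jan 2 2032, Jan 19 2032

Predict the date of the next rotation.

The spacing grows by 4 each time: 1, 5, 9, 13, 17 days.
Next gap: 21 days. Jan 19 2032 + 21 days = Feb 9 2032.

Feb 9 2032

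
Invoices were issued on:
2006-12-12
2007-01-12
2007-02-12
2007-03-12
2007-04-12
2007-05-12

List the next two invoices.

2007-06-12, 2007-07-12

Each date is the 12th; the gaps (31, 31, 28, 31, 30) track the month lengths.
The rule is the 12th of each month.
Next: June 2007 → 2007-06-12.
July 2007: 2007-07-12.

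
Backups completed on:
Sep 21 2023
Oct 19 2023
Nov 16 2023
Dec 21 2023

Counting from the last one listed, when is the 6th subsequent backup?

Gaps: 28, 28, 35 days — a mix of 28 and 35. Every date is a Thursday.
Each is the 3rd Thursday of its month.
3rd Thursday of January 2024: Jan 18 2024.
February 2024 — 3rd Thursday is Feb 15 2024.
3rd Thursday of March 2024: Mar 21 2024.
April 2024 — 3rd Thursday is Apr 18 2024.
May 2024 — 3rd Thursday is May 16 2024.
June 2024 — 3rd Thursday is Jun 20 2024.

Jun 20 2024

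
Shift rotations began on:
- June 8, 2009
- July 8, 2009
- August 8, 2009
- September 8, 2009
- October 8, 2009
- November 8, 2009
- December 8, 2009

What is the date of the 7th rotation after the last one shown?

July 8, 2010

Each date is the 8th; the gaps (30, 31, 31, 30, 31, 30) track the month lengths.
The rule is the 8th of each month.
January 2010: January 8, 2010.
February 2010: February 8, 2010.
March 2010: March 8, 2010.
April 2010: April 8, 2010.
Next: May 2010 → May 8, 2010.
Next: June 2010 → June 8, 2010.
July 2010: July 8, 2010.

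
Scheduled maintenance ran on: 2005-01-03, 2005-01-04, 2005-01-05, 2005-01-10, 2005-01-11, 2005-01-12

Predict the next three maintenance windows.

2005-01-17, 2005-01-18, 2005-01-19

The gap pattern 1, 1, 5, 1, 1 repeats every 3 events.
These are the Mondays, Tuesdays and Wednesdays of each week.
Next Monday: 2005-01-17.
Next Tuesday: 2005-01-18.
Next Wednesday: 2005-01-19.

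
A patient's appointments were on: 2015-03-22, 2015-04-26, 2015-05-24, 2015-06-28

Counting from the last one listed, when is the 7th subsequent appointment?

These are Sundays at 28- or 35-day spacing (35, 28, 35).
The pattern: 4th Sunday of the month.
July 2015 — 4th Sunday is 2015-07-26.
4th Sunday of August 2015: 2015-08-23.
September 2015 — 4th Sunday is 2015-09-27.
4th Sunday of October 2015: 2015-10-25.
November 2015 — 4th Sunday is 2015-11-22.
4th Sunday of December 2015: 2015-12-27.
4th Sunday of January 2016: 2016-01-24.

2016-01-24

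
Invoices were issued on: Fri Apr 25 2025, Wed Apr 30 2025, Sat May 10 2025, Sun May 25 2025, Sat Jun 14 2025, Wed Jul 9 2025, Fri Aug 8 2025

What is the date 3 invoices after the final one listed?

Sat Dec 6 2025

The spacing grows by 5 each time: 5, 10, 15, 20, 25, 30 days.
Next gap: 35 days. Fri Aug 8 2025 + 35 days = Fri Sep 12 2025.
Next gap: 40 days. Fri Sep 12 2025 + 40 days = Wed Oct 22 2025.
Next gap: 45 days. Wed Oct 22 2025 + 45 days = Sat Dec 6 2025.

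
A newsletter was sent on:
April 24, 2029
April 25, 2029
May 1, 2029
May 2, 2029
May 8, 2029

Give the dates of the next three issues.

May 9, 2029; May 15, 2029; May 16, 2029

The gap pattern 1, 6, 1, 6 repeats every 2 events.
These are the Tuesdays and Wednesdays of each week.
The following Wednesday is May 9, 2029.
Next Tuesday: May 15, 2029.
The following Wednesday is May 16, 2029.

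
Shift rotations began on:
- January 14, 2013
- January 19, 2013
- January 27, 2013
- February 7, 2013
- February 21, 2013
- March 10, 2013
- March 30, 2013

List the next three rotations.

Gaps: 5, 8, 11, 14, 17, 20 days — each gap is 3 larger than the previous one.
Next gap: 23 days. March 30, 2013 + 23 days = April 22, 2013.
Next gap: 26 days. April 22, 2013 + 26 days = May 18, 2013.
Next gap: 29 days. May 18, 2013 + 29 days = June 16, 2013.

April 22, 2013; May 18, 2013; June 16, 2013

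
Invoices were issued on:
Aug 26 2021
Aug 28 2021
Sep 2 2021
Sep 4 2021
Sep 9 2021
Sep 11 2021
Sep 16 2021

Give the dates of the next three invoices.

The gap pattern 2, 5, 2, 5, 2, 5 repeats every 2 events.
These are the Thursdays and Saturdays of each week.
Next Saturday: Sep 18 2021.
The following Thursday is Sep 23 2021.
The following Saturday is Sep 25 2021.

Sep 18 2021, Sep 23 2021, Sep 25 2021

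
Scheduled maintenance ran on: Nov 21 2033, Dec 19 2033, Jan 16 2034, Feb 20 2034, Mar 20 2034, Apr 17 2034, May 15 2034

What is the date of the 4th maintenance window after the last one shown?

Sep 18 2034

These are Mondays at 28- or 35-day spacing (28, 28, 35, 28, 28, 28).
The pattern: 3rd Monday of the month.
June 2034 — 3rd Monday is Jun 19 2034.
3rd Monday of July 2034: Jul 17 2034.
August 2034 — 3rd Monday is Aug 21 2034.
3rd Monday of September 2034: Sep 18 2034.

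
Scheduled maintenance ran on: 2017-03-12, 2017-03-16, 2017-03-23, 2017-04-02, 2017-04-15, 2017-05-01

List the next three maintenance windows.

Gaps: 4, 7, 10, 13, 16 days — each gap is 3 larger than the previous one.
Next gap: 19 days. 2017-05-01 + 19 days = 2017-05-20.
Next gap: 22 days. 2017-05-20 + 22 days = 2017-06-11.
Next gap: 25 days. 2017-06-11 + 25 days = 2017-07-06.

2017-05-20, 2017-06-11, 2017-07-06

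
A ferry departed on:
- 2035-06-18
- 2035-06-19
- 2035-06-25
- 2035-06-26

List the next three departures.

Gaps: 1, 6, 1 days — not constant, but cyclic with period 2.
The events fall on every Monday and Tuesday.
Next Monday: 2035-07-02.
Next Tuesday: 2035-07-03.
The following Monday is 2035-07-09.

2035-07-02, 2035-07-03, 2035-07-09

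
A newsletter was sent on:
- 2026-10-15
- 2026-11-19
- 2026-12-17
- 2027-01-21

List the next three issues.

Gaps: 35, 28, 35 days — a mix of 28 and 35. Every date is a Thursday.
Each is the 3rd Thursday of its month.
3rd Thursday of February 2027: 2027-02-18.
3rd Thursday of March 2027: 2027-03-18.
3rd Thursday of April 2027: 2027-04-15.

2027-02-18, 2027-03-18, 2027-04-15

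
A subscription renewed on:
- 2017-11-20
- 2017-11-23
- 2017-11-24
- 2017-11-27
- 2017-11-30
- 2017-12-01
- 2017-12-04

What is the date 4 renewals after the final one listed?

Every event lands on a Monday or Thursday or Friday (gaps cycle 3, 1, 3, 3, 1, 3).
So the schedule is: every Monday, Thursday and Friday.
Next Thursday: 2017-12-07.
Next Friday: 2017-12-08.
The following Monday is 2017-12-11.
The following Thursday is 2017-12-14.

2017-12-14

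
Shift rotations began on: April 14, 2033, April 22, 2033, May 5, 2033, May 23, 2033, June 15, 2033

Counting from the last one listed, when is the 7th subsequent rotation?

Intervals are 8, 13, 18, 23 days — an arithmetic progression with common difference 5.
Next gap: 28 days. June 15, 2033 + 28 days = July 13, 2033.
Next gap: 33 days. July 13, 2033 + 33 days = August 15, 2033.
Next gap: 38 days. August 15, 2033 + 38 days = September 22, 2033.
Next gap: 43 days. September 22, 2033 + 43 days = November 4, 2033.
Next gap: 48 days. November 4, 2033 + 48 days = December 22, 2033.
Next gap: 53 days. December 22, 2033 + 53 days = February 13, 2034.
Next gap: 58 days. February 13, 2034 + 58 days = April 12, 2034.

April 12, 2034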